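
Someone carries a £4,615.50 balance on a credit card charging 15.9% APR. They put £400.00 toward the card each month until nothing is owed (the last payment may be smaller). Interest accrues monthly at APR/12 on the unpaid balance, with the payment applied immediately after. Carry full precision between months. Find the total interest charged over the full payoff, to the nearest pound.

Monthly rate r = 15.9%/12 = 1.325% = 0.01325.
Payoff takes n = ⌈−ln(1 − rB₀/P)/ln(1+r)⌉ = ⌈12.605⌉ = 13 payments; the last is £242.73.
Total paid = 12·£400.00 + £242.73 = £5,042.73.
Total interest = total paid − principal = £5,042.73 − £4,615.50 = £427.23.

£427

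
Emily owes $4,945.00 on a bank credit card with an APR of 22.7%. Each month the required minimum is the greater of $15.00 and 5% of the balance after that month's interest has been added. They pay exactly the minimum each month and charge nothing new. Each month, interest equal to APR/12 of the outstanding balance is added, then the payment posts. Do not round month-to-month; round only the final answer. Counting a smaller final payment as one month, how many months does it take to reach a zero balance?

Monthly rate r = 22.7%/12 = 1.89167% = 0.0189167.
While 5% of the post-interest balance exceeds $15.00, each month B ← (B·(1+r))·(1 − 0.05), i.e. B shrinks by the factor (1+r)·0.95 = 0.96797.
This holds for months 1–87. Entering month 88 the balance is $291.19; 5% of the post-interest balance is now below $15.00, so the flat $15.00 minimum applies from here.
From month 88 a fixed $15.00 at rate r clears $291.19 in 25 more payments. Total: 87 + 25 = 112 months.

112 months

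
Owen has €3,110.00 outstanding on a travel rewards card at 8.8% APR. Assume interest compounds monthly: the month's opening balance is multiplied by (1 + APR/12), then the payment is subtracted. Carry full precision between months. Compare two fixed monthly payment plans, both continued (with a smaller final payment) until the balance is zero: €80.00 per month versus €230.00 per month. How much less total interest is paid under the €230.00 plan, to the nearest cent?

€387.02

Monthly rate r = 8.8%/12 = 0.733333% = 0.00733333.
At €80.00/mo: n = ⌈−ln(1 − rB₀/P)/ln(1+r)⌉ = 46 payments (last €74.40); total interest = total paid − €3,110.00 = €564.40.
At €230.00/mo: 15 payments (last €67.38); total interest €177.38.
Interest saved = €564.40 − €177.38 = €387.02.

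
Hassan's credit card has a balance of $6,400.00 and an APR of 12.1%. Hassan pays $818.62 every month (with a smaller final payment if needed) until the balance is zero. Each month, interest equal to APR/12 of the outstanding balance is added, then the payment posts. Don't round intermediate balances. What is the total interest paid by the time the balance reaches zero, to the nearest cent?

$300.53

Monthly rate r = 12.1%/12 = 1.00833% = 0.0100833.
Payoff takes n = ⌈−ln(1 − rB₀/P)/ln(1+r)⌉ = ⌈8.184⌉ = 9 payments; the last is $151.57.
Total paid = 8·$818.62 + $151.57 = $6,700.53.
Total interest = total paid − principal = $6,700.53 − $6,400.00 = $300.53.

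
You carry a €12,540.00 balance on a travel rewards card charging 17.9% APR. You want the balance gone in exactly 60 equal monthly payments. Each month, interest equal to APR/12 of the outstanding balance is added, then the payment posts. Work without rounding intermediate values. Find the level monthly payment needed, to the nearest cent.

€317.75

Monthly rate r = 17.9%/12 = 1.49167% = 0.0149167.
Level-payment amortization: P = B₀·r / (1 − (1+r)^(−n)) = 12540.00·0.0149167 / (1 − 1.01492^(−60)).
Denominator 1 − (1+r)^(−60) = 0.58868274.
P = 187.055 / 0.58868274 ≈ 317.75.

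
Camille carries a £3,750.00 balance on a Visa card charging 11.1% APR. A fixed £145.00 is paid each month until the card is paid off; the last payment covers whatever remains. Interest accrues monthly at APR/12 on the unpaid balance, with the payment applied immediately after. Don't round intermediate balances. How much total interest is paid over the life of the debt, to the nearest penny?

Monthly rate r = 11.1%/12 = 0.925% = 0.00925.
Payoff takes n = ⌈−ln(1 − rB₀/P)/ln(1+r)⌉ = ⌈29.695⌉ = 30 payments; the last is £100.92.
Total paid = 29·£145.00 + £100.92 = £4,305.92.
Total interest = total paid − principal = £4,305.92 − £3,750.00 = £555.92.

£555.92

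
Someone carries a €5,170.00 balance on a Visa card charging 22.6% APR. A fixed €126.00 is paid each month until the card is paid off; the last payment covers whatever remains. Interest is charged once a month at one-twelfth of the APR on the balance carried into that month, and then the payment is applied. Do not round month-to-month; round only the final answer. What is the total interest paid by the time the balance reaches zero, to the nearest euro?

Monthly rate r = 22.6%/12 = 1.88333% = 0.0188333.
Payoff takes n = ⌈−ln(1 − rB₀/P)/ln(1+r)⌉ = ⌈79.417⌉ = 80 payments; the last is €52.77.
Total paid = 79·€126.00 + €52.77 = €10,006.77.
Total interest = total paid − principal = €10,006.77 − €5,170.00 = €4,836.77.

€4,837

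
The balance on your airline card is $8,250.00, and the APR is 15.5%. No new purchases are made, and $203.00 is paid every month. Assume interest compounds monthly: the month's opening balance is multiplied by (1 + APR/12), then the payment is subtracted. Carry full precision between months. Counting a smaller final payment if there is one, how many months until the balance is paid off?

58 payments

Monthly rate r = 15.5%/12 = 1.29167% = 0.0129167.
Recurrence: B ← B·(1+r) − $203.00.
Month 1: interest $106.56; balance after payment $8,153.56.
Month 2: interest $105.32; balance after payment $8,055.88.
Closed form: n = −ln(1 − rB₀/P)/ln(1+r) = −ln(0.47506)/ln(1.01292) ≈ 57.995, so the balance reaches zero during payment 58.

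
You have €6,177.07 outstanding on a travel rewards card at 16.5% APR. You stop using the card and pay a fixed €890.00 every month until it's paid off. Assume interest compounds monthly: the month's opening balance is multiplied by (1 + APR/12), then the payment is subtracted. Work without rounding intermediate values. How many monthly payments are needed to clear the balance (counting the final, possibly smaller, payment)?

8 payments

Monthly rate r = 16.5%/12 = 1.375% = 0.01375.
Recurrence: B ← B·(1+r) − €890.00.
Month 1: interest €84.93; balance after payment €5,372.00.
Month 2: interest €73.87; balance after payment €4,555.87.
Closed form: n = −ln(1 − rB₀/P)/ln(1+r) = −ln(0.90457)/ln(1.01375) ≈ 7.344, so the balance reaches zero during payment 8.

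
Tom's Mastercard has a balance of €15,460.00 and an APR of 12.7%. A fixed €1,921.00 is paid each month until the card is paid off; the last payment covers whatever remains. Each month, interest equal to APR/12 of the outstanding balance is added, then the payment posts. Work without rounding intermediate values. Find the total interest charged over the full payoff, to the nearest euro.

Monthly rate r = 12.7%/12 = 1.05833% = 0.0105833.
Payoff takes n = ⌈−ln(1 − rB₀/P)/ln(1+r)⌉ = ⌈8.456⌉ = 9 payments; the last is €878.20.
Total paid = 8·€1,921.00 + €878.20 = €16,246.20.
Total interest = total paid − principal = €16,246.20 − €15,460.00 = €786.20.

€786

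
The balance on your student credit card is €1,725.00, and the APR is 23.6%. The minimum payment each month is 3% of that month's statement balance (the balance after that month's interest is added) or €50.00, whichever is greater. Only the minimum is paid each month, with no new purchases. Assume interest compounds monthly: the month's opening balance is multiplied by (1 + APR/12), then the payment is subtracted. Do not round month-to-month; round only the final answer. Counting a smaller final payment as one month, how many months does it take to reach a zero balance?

Monthly rate r = 23.6%/12 = 1.96667% = 0.0196667.
While 3% of the post-interest balance exceeds €50.00, each month B ← (B·(1+r))·(1 − 0.03), i.e. B shrinks by the factor (1+r)·0.97 = 0.98908.
This holds for months 1–5. Entering month 6 the balance is €1,632.82; 3% of the post-interest balance is now below €50.00, so the flat €50.00 minimum applies from here.
From month 6 a fixed €50.00 at rate r clears €1,632.82 in 53 more payments. Total: 5 + 53 = 58 months.

58 months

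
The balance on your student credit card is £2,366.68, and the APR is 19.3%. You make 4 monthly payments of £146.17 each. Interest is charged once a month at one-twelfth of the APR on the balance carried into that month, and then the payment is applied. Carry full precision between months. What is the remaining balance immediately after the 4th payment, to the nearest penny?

£1,923.71

Monthly rate r = 19.3%/12 = 1.60833% = 0.0160833.
Each month: B ← B·(1+r) − £146.17.
Month 1: interest £38.06; balance after payment £2,258.57.
Month 2: interest £36.33; balance after payment £2,148.73.
Month 3: interest £34.56; balance after payment £2,037.12.
Month 4: interest £32.76; balance after payment £1,923.71.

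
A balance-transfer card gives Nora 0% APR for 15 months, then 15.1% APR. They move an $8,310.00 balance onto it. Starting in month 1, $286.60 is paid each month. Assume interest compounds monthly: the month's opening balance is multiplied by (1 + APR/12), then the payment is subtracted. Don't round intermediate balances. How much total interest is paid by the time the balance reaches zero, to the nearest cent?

Promo months 1–15 at r₀ = 0%/12 = 0; months 16+ at r₁ = 15.1%/12 = 0.0125833.
After month 15 (no interest yet): B = $8,310.00 − 15·$286.60 = $4,011.00.
Then at r₁ with $286.60/mo: n₂ = −ln(1 − r₁·B/P)/ln(1+r₁) ≈ 15.49 → 16 more payments.
Total paid = 30·$286.60 + $141.17 = $8,739.17; interest = $8,739.17 − $8,310.00 = $429.17.

$429.17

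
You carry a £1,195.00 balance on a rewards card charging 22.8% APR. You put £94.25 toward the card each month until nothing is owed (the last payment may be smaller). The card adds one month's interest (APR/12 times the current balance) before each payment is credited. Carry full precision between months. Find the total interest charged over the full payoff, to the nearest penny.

£185.39

Monthly rate r = 22.8%/12 = 1.9% = 0.019.
Payoff takes n = ⌈−ln(1 − rB₀/P)/ln(1+r)⌉ = ⌈14.644⌉ = 15 payments; the last is £60.89.
Total paid = 14·£94.25 + £60.89 = £1,380.39.
Total interest = total paid − principal = £1,380.39 − £1,195.00 = £185.39.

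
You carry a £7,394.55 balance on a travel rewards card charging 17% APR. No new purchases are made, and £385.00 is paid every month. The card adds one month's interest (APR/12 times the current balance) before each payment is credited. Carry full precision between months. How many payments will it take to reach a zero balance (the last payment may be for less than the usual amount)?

Monthly rate r = 17%/12 = 1.41667% = 0.0141667.
Recurrence: B ← B·(1+r) − £385.00.
Month 1: interest £104.76; balance after payment £7,114.31.
Month 2: interest £100.79; balance after payment £6,830.09.
Closed form: n = −ln(1 − rB₀/P)/ln(1+r) = −ln(0.72791)/ln(1.01417) ≈ 22.576, so the balance reaches zero during payment 23.

23 months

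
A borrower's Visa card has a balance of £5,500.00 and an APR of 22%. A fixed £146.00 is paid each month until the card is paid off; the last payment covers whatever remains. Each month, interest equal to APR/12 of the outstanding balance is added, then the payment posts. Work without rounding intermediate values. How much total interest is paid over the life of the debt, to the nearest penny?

£3,929.03

Monthly rate r = 22%/12 = 1.83333% = 0.0183333.
Payoff takes n = ⌈−ln(1 − rB₀/P)/ln(1+r)⌉ = ⌈64.580⌉ = 65 payments; the last is £85.03.
Total paid = 64·£146.00 + £85.03 = £9,429.03.
Total interest = total paid − principal = £9,429.03 − £5,500.00 = £3,929.03.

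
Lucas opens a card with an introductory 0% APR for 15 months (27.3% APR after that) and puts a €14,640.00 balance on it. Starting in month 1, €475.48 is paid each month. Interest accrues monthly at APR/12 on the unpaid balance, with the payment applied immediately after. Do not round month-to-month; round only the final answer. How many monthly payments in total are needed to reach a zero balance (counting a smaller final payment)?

35 months

Promo months 1–15 at r₀ = 0%/12 = 0; months 16+ at r₁ = 27.3%/12 = 0.02275.
After month 15 (no interest yet): B = €14,640.00 − 15·€475.48 = €7,507.80.
Then at r₁ with €475.48/mo: n₂ = −ln(1 − r₁·B/P)/ln(1+r₁) ≈ 19.79 → 20 more payments.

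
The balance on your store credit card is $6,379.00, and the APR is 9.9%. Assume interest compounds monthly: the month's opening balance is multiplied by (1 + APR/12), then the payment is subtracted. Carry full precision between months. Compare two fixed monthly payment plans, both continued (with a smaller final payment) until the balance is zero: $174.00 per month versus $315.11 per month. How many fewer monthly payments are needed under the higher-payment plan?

Monthly rate r = 9.9%/12 = 0.825% = 0.00825.
At $174.00/mo: n = ⌈−ln(1 − rB₀/P)/ln(1+r)⌉ = 44 payments (last $146.01); total interest = total paid − $6,379.00 = $1,249.01.
At $315.11/mo: 23 payments (last $76.14); total interest $629.56.
Payments saved = 44 − 23 = 21.

21 fewer payments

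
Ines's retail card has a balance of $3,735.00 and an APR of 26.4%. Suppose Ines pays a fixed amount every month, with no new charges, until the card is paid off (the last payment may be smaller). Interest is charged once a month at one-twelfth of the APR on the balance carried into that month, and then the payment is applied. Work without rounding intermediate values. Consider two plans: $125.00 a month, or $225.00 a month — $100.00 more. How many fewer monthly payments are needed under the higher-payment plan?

29 fewer payments

Monthly rate r = 26.4%/12 = 2.2% = 0.022.
At $125.00/mo: n = ⌈−ln(1 − rB₀/P)/ln(1+r)⌉ = 50 payments (last $27.59); total interest = total paid − $3,735.00 = $2,417.59.
At $225.00/mo: 21 payments (last $198.93); total interest $963.93.
Payments saved = 50 − 21 = 29.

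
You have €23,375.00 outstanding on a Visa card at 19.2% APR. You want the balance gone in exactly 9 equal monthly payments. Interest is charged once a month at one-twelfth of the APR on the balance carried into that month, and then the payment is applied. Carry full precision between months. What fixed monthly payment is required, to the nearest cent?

€2,809.40

Monthly rate r = 19.2%/12 = 1.6% = 0.016.
Level-payment amortization: P = B₀·r / (1 − (1+r)^(−n)) = 23375.00·0.016 / (1 − 1.016^(−9)).
Denominator 1 − (1+r)^(−9) = 0.1331247.
P = 374 / 0.1331247 ≈ 2809.40.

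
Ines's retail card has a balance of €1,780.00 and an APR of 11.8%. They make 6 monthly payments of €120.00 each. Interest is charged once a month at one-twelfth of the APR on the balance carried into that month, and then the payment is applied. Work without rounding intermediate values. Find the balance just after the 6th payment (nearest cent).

€1,149.70

Monthly rate r = 11.8%/12 = 0.983333% = 0.00983333.
Each month: B ← B·(1+r) − €120.00.
Month 1: interest €17.50; balance after payment €1,677.50.
Month 2: interest €16.50; balance after payment €1,574.00.
Month 3: interest €15.48; balance after payment €1,469.48.
Month 4: interest €14.45; balance after payment €1,363.93.
Month 5: interest €13.41; balance after payment €1,257.34.
Month 6: interest €12.36; balance after payment €1,149.70.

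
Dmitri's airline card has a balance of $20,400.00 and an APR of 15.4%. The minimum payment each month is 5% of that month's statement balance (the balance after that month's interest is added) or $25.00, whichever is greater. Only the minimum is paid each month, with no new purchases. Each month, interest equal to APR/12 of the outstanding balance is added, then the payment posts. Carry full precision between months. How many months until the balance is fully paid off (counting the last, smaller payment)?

120 months

Monthly rate r = 15.4%/12 = 1.28333% = 0.0128333.
While 5% of the post-interest balance exceeds $25.00, each month B ← (B·(1+r))·(1 − 0.05), i.e. B shrinks by the factor (1+r)·0.95 = 0.96219.
This holds for months 1–97. Entering month 98 the balance is $485.29; 5% of the post-interest balance is now below $25.00, so the flat $25.00 minimum applies from here.
From month 98 a fixed $25.00 at rate r clears $485.29 in 23 more payments. Total: 97 + 23 = 120 months.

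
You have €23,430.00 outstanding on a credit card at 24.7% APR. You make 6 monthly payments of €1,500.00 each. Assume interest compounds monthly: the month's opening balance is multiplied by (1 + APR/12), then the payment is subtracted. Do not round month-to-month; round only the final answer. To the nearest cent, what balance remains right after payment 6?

€17,000.62

Monthly rate r = 24.7%/12 = 2.05833% = 0.0205833.
Each month: B ← B·(1+r) − €1,500.00.
Month 1: interest €482.27; balance after payment €22,412.27.
Month 2: interest €461.32; balance after payment €21,373.59.
Month 3: interest €439.94; balance after payment €20,313.53.
Month 4: interest €418.12; balance after payment €19,231.65.
Month 5: interest €395.85; balance after payment €18,127.50.
Month 6: interest €373.12; balance after payment €17,000.62.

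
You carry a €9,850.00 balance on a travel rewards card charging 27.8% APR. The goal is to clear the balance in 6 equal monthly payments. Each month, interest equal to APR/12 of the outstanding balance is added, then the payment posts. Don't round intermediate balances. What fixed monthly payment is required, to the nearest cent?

€1,777.32

Monthly rate r = 27.8%/12 = 2.31667% = 0.0231667.
Level-payment amortization: P = B₀·r / (1 − (1+r)^(−n)) = 9850.00·0.0231667 / (1 − 1.02317^(−6)).
Denominator 1 − (1+r)^(−6) = 0.128391008.
P = 228.192 / 0.128391008 ≈ 1777.32.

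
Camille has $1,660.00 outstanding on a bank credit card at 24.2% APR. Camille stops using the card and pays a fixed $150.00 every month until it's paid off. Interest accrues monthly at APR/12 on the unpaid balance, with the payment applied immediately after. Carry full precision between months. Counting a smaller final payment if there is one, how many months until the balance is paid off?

Monthly rate r = 24.2%/12 = 2.01667% = 0.0201667.
Recurrence: B ← B·(1+r) − $150.00.
Month 1: interest $33.48; balance after payment $1,543.48.
Month 2: interest $31.13; balance after payment $1,424.60.
Closed form: n = −ln(1 − rB₀/P)/ln(1+r) = −ln(0.77682)/ln(1.02017) ≈ 12.649, so the balance reaches zero during payment 13.

13 months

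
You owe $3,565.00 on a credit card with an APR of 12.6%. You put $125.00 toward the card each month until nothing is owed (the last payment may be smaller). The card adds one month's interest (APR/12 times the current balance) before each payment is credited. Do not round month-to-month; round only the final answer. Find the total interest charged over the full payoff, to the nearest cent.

Monthly rate r = 12.6%/12 = 1.05% = 0.0105.
Payoff takes n = ⌈−ln(1 − rB₀/P)/ln(1+r)⌉ = ⌈34.073⌉ = 35 payments; the last is $9.20.
Total paid = 34·$125.00 + $9.20 = $4,259.20.
Total interest = total paid − principal = $4,259.20 − $3,565.00 = $694.20.

$694.20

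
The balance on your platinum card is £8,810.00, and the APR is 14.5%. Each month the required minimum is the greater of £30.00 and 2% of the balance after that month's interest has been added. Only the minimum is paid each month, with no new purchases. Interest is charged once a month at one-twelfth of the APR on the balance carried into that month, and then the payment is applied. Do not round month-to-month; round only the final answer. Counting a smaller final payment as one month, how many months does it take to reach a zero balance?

Monthly rate r = 14.5%/12 = 1.20833% = 0.0120833.
While 2% of the post-interest balance exceeds £30.00, each month B ← (B·(1+r))·(1 − 0.02), i.e. B shrinks by the factor (1+r)·0.98 = 0.99184.
This holds for months 1–218. Entering month 219 the balance is £1,477.09; 2% of the post-interest balance is now below £30.00, so the flat £30.00 minimum applies from here.
From month 219 a fixed £30.00 at rate r clears £1,477.09 in 76 more payments. Total: 218 + 76 = 294 months.

294 months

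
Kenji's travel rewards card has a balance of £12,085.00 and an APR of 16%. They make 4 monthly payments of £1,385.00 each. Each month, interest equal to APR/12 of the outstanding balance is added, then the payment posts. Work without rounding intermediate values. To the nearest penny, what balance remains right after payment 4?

Monthly rate r = 16%/12 = 1.33333% = 0.0133333.
Each month: B ← B·(1+r) − £1,385.00.
Month 1: interest £161.13; balance after payment £10,861.13.
Month 2: interest £144.82; balance after payment £9,620.95.
Month 3: interest £128.28; balance after payment £8,364.23.
Month 4: interest £111.52; balance after payment £7,090.75.

£7,090.75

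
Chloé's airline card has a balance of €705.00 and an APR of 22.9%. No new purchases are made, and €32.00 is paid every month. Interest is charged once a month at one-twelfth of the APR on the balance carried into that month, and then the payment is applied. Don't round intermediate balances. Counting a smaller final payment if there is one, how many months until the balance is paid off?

29 months

Monthly rate r = 22.9%/12 = 1.90833% = 0.0190833.
Recurrence: B ← B·(1+r) − €32.00.
Month 1: interest €13.45; balance after payment €686.45.
Month 2: interest €13.10; balance after payment €667.55.
Closed form: n = −ln(1 − rB₀/P)/ln(1+r) = −ln(0.57957)/ln(1.01908) ≈ 28.855, so the balance reaches zero during payment 29.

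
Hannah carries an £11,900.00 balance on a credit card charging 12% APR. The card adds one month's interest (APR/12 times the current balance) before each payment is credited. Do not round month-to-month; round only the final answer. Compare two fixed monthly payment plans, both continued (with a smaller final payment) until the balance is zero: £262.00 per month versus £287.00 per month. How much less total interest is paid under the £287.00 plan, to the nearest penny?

£497.15

Monthly rate r = 12%/12 = 1% = 0.01.
At £262.00/mo: n = ⌈−ln(1 − rB₀/P)/ln(1+r)⌉ = 61 payments (last £223.45); total interest = total paid − £11,900.00 = £4,043.45.
At £287.00/mo: 54 payments (last £235.30); total interest £3,546.30.
Interest saved = £4,043.45 − £3,546.30 = £497.15.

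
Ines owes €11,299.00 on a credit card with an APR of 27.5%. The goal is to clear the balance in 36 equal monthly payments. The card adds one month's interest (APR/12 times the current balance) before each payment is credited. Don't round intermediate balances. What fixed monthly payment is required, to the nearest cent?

Monthly rate r = 27.5%/12 = 2.29167% = 0.0229167.
Level-payment amortization: P = B₀·r / (1 − (1+r)^(−n)) = 11299.00·0.0229167 / (1 − 1.02292^(−36)).
Denominator 1 − (1+r)^(−36) = 0.557665484.
P = 258.935 / 0.557665484 ≈ 464.32.

€464.32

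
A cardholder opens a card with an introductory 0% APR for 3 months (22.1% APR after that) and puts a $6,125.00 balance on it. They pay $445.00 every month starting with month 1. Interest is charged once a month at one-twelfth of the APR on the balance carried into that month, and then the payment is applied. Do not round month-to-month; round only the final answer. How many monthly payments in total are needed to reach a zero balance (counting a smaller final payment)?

Promo months 1–3 at r₀ = 0%/12 = 0; months 4+ at r₁ = 22.1%/12 = 0.0184167.
After month 3 (no interest yet): B = $6,125.00 − 3·$445.00 = $4,790.00.
Then at r₁ with $445.00/mo: n₂ = −ln(1 − r₁·B/P)/ln(1+r₁) ≈ 12.11 → 13 more payments.

16 months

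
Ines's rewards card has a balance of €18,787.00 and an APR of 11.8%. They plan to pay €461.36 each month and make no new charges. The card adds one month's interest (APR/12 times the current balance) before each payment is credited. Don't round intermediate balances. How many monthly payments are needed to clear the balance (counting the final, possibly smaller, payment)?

Monthly rate r = 11.8%/12 = 0.983333% = 0.00983333.
Recurrence: B ← B·(1+r) − €461.36.
Month 1: interest €184.74; balance after payment €18,510.38.
Month 2: interest €182.02; balance after payment €18,231.04.
Closed form: n = −ln(1 − rB₀/P)/ln(1+r) = −ln(0.59958)/ln(1.00983) ≈ 52.275, so the balance reaches zero during payment 53.

53 payments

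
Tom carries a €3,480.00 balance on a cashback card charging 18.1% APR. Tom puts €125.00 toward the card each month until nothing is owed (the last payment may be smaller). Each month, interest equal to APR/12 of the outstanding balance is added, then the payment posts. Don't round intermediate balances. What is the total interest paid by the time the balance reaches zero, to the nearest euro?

€1,067

Monthly rate r = 18.1%/12 = 1.50833% = 0.0150833.
Payoff takes n = ⌈−ln(1 − rB₀/P)/ln(1+r)⌉ = ⌈36.377⌉ = 37 payments; the last is €47.34.
Total paid = 36·€125.00 + €47.34 = €4,547.34.
Total interest = total paid − principal = €4,547.34 − €3,480.00 = €1,067.34.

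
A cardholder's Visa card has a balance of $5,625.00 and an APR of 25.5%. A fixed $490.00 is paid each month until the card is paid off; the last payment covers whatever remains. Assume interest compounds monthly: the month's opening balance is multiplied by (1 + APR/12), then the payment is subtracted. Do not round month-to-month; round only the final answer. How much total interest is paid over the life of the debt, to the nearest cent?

Monthly rate r = 25.5%/12 = 2.125% = 0.02125.
Payoff takes n = ⌈−ln(1 − rB₀/P)/ln(1+r)⌉ = ⌈13.299⌉ = 14 payments; the last is $147.44.
Total paid = 13·$490.00 + $147.44 = $6,517.44.
Total interest = total paid − principal = $6,517.44 − $5,625.00 = $892.44.

$892.44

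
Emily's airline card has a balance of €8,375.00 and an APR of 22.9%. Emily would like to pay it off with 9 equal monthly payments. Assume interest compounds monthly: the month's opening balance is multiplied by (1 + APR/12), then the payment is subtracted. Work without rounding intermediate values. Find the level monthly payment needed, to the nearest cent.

Monthly rate r = 22.9%/12 = 1.90833% = 0.0190833.
Level-payment amortization: P = B₀·r / (1 − (1+r)^(−n)) = 8375.00·0.0190833 / (1 − 1.01908^(−9)).
Denominator 1 − (1+r)^(−9) = 0.156446349.
P = 159.823 / 0.156446349 ≈ 1021.58.

€1,021.58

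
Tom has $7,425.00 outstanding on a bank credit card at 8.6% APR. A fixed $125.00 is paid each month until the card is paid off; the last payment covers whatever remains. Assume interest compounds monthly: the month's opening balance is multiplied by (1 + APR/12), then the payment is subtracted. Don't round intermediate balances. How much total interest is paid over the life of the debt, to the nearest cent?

Monthly rate r = 8.6%/12 = 0.716667% = 0.00716667.
Payoff takes n = ⌈−ln(1 − rB₀/P)/ln(1+r)⌉ = ⌈77.663⌉ = 78 payments; the last is $83.04.
Total paid = 77·$125.00 + $83.04 = $9,708.04.
Total interest = total paid − principal = $9,708.04 − $7,425.00 = $2,283.04.

$2,283.04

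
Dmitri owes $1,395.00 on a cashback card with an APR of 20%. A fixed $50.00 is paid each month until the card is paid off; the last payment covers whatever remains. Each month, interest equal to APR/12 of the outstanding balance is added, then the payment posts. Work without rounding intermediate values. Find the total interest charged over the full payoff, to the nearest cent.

$497.11

Monthly rate r = 20%/12 = 1.66667% = 0.0166667.
Payoff takes n = ⌈−ln(1 − rB₀/P)/ln(1+r)⌉ = ⌈37.841⌉ = 38 payments; the last is $42.11.
Total paid = 37·$50.00 + $42.11 = $1,892.11.
Total interest = total paid − principal = $1,892.11 − $1,395.00 = $497.11.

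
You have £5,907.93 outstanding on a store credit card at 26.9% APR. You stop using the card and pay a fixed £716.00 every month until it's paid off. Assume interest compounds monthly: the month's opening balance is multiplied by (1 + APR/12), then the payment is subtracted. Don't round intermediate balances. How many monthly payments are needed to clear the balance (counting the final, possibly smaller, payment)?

Monthly rate r = 26.9%/12 = 2.24167% = 0.0224167.
Recurrence: B ← B·(1+r) − £716.00.
Month 1: interest £132.44; balance after payment £5,324.37.
Month 2: interest £119.35; balance after payment £4,727.72.
Closed form: n = −ln(1 − rB₀/P)/ln(1+r) = −ln(0.81503)/ln(1.02242) ≈ 9.226, so the balance reaches zero during payment 10.

10 payments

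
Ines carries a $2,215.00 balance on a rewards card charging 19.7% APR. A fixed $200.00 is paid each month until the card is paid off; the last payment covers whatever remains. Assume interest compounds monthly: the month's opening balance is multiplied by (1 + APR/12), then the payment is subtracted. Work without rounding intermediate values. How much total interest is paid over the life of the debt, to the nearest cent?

Monthly rate r = 19.7%/12 = 1.64167% = 0.0164167.
Payoff takes n = ⌈−ln(1 − rB₀/P)/ln(1+r)⌉ = ⌈12.323⌉ = 13 payments; the last is $65.03.
Total paid = 12·$200.00 + $65.03 = $2,465.03.
Total interest = total paid − principal = $2,465.03 − $2,215.00 = $250.03.

$250.03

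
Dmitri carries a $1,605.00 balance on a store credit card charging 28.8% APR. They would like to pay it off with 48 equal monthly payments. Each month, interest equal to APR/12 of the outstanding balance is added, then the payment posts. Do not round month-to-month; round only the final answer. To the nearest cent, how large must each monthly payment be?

$56.67

Monthly rate r = 28.8%/12 = 2.4% = 0.024.
Level-payment amortization: P = B₀·r / (1 − (1+r)^(−n)) = 1605.00·0.024 / (1 − 1.024^(−48)).
Denominator 1 − (1+r)^(−48) = 0.679666705.
P = 38.52 / 0.679666705 ≈ 56.67.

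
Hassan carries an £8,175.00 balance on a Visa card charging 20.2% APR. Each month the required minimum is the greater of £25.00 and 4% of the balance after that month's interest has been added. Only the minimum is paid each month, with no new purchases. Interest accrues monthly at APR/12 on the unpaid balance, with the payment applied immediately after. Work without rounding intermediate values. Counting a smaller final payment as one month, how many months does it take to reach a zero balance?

140 months

Monthly rate r = 20.2%/12 = 1.68333% = 0.0168333.
While 4% of the post-interest balance exceeds £25.00, each month B ← (B·(1+r))·(1 − 0.04), i.e. B shrinks by the factor (1+r)·0.96 = 0.97616.
This holds for months 1–108. Entering month 109 the balance is £603.61; 4% of the post-interest balance is now below £25.00, so the flat £25.00 minimum applies from here.
From month 109 a fixed £25.00 at rate r clears £603.61 in 32 more payments. Total: 108 + 32 = 140 months.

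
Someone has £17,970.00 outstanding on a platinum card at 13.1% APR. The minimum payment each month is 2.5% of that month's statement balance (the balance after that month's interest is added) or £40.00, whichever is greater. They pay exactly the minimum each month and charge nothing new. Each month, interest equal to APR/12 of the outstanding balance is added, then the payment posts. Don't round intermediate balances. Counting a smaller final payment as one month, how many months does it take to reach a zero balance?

221 months

Monthly rate r = 13.1%/12 = 1.09167% = 0.0109167.
While 2.5% of the post-interest balance exceeds £40.00, each month B ← (B·(1+r))·(1 − 0.025), i.e. B shrinks by the factor (1+r)·0.975 = 0.98564.
This holds for months 1–169. Entering month 170 the balance is £1,560.35; 2.5% of the post-interest balance is now below £40.00, so the flat £40.00 minimum applies from here.
From month 170 a fixed £40.00 at rate r clears £1,560.35 in 52 more payments. Total: 169 + 52 = 221 months.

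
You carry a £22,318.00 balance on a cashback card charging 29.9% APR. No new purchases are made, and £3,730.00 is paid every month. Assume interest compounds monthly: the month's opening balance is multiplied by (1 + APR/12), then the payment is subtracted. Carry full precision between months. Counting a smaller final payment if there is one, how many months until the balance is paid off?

Monthly rate r = 29.9%/12 = 2.49167% = 0.0249167.
Recurrence: B ← B·(1+r) − £3,730.00.
Month 1: interest £556.09; balance after payment £19,144.09.
Month 2: interest £477.01; balance after payment £15,891.10.
Closed form: n = −ln(1 − rB₀/P)/ln(1+r) = −ln(0.85091)/ln(1.02492) ≈ 6.560, so the balance reaches zero during payment 7.

7 months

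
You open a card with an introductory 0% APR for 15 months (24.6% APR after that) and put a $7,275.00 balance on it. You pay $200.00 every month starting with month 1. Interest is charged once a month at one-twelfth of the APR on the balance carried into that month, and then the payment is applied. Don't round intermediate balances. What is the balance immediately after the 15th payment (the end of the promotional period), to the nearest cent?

$4,275.00

Promo months 1–15 at r₀ = 0%/12 = 0; months 16+ at r₁ = 24.6%/12 = 0.0205.
After month 15 (no interest yet): B = $7,275.00 − 15·$200.00 = $4,275.00.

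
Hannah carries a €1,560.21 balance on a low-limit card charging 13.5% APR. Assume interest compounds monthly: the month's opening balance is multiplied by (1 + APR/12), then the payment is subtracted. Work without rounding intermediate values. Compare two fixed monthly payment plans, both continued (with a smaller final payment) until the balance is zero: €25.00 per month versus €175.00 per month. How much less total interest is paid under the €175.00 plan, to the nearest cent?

Monthly rate r = 13.5%/12 = 1.125% = 0.01125.
At €25.00/mo: n = ⌈−ln(1 − rB₀/P)/ln(1+r)⌉ = 109 payments (last €6.20); total interest = total paid − €1,560.21 = €1,145.99.
At €175.00/mo: 10 payments (last €78.59); total interest €93.38.
Interest saved = €1,145.99 − €93.38 = €1,052.61.

€1,052.61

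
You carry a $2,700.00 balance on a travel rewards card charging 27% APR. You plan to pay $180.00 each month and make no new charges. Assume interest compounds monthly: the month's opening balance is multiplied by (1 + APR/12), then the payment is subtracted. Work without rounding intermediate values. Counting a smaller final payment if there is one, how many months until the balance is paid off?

19 payments

Monthly rate r = 27%/12 = 2.25% = 0.0225.
Recurrence: B ← B·(1+r) − $180.00.
Month 1: interest $60.75; balance after payment $2,580.75.
Month 2: interest $58.07; balance after payment $2,458.82.
Closed form: n = −ln(1 − rB₀/P)/ln(1+r) = −ln(0.6625)/ln(1.0225) ≈ 18.504, so the balance reaches zero during payment 19.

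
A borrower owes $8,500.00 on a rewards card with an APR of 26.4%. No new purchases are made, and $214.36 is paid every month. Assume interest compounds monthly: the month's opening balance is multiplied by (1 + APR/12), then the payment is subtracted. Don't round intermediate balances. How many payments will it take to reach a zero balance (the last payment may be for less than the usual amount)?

Monthly rate r = 26.4%/12 = 2.2% = 0.022.
Recurrence: B ← B·(1+r) − $214.36.
Month 1: interest $187.00; balance after payment $8,472.64.
Month 2: interest $186.40; balance after payment $8,444.68.
Closed form: n = −ln(1 − rB₀/P)/ln(1+r) = −ln(0.12764)/ln(1.022) ≈ 94.597, so the balance reaches zero during payment 95.

95 months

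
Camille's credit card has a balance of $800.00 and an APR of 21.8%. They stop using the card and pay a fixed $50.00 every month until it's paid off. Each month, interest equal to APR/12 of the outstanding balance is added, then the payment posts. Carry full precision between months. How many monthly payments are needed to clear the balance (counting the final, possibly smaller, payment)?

Monthly rate r = 21.8%/12 = 1.81667% = 0.0181667.
Recurrence: B ← B·(1+r) − $50.00.
Month 1: interest $14.53; balance after payment $764.53.
Month 2: interest $13.89; balance after payment $728.42.
Closed form: n = −ln(1 − rB₀/P)/ln(1+r) = −ln(0.70933)/ln(1.01817) ≈ 19.076, so the balance reaches zero during payment 20.

20 months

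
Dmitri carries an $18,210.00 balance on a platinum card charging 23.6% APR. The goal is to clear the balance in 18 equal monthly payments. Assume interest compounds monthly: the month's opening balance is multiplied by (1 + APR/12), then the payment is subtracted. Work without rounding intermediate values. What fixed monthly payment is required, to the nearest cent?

Monthly rate r = 23.6%/12 = 1.96667% = 0.0196667.
Level-payment amortization: P = B₀·r / (1 − (1+r)^(−n)) = 18210.00·0.0196667 / (1 − 1.01967^(−18)).
Denominator 1 − (1+r)^(−18) = 0.295709226.
P = 358.13 / 0.295709226 ≈ 1211.09.

$1,211.09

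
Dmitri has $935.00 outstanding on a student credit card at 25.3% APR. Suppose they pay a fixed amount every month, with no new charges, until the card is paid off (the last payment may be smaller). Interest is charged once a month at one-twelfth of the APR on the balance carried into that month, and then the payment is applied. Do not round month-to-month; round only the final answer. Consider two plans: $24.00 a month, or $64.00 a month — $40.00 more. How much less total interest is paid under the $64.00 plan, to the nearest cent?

$851.83

Monthly rate r = 25.3%/12 = 2.10833% = 0.0210833.
At $24.00/mo: n = ⌈−ln(1 − rB₀/P)/ln(1+r)⌉ = 83 payments (last $13.39); total interest = total paid − $935.00 = $1,046.39.
At $64.00/mo: 18 payments (last $41.56); total interest $194.56.
Interest saved = $1,046.39 − $194.56 = $851.83.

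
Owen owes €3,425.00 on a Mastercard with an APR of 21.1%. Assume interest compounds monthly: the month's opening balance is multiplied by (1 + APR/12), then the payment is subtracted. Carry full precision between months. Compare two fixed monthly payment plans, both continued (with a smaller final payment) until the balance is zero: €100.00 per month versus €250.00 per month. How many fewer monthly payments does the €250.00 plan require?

Monthly rate r = 21.1%/12 = 1.75833% = 0.0175833.
At €100.00/mo: n = ⌈−ln(1 − rB₀/P)/ln(1+r)⌉ = 53 payments (last €88.96); total interest = total paid − €3,425.00 = €1,863.96.
At €250.00/mo: 16 payments (last €203.32); total interest €528.32.
Payments saved = 53 − 16 = 37.

37 fewer payments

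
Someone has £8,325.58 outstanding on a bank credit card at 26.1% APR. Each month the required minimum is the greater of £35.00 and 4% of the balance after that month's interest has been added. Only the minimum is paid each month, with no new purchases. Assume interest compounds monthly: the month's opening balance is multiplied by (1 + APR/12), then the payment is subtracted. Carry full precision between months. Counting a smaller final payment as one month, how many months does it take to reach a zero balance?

Monthly rate r = 26.1%/12 = 2.175% = 0.02175.
While 4% of the post-interest balance exceeds £35.00, each month B ← (B·(1+r))·(1 − 0.04), i.e. B shrinks by the factor (1+r)·0.96 = 0.98088.
This holds for months 1–118. Entering month 119 the balance is £853.27; 4% of the post-interest balance is now below £35.00, so the flat £35.00 minimum applies from here.
From month 119 a fixed £35.00 at rate r clears £853.27 in 36 more payments. Total: 118 + 36 = 154 months.

154 months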